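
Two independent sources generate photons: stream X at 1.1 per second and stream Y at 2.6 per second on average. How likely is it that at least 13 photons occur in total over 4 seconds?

Independent Poisson processes superpose: combined rate λ = 1.1 + 2.6 = 3.7 per second.
Over the interval, μ = 3.7 × 4 = 14.8 (4 seconds).
P(N ≥ 13) = 1 − P(N ≤ 12) ≈ 0.7155.

0.7155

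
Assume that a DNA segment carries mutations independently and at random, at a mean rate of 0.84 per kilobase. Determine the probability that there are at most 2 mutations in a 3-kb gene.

Over the interval, μ = 0.84 × 3 = 2.52 (a 3-kb gene = 3 kilobases).
P(N ≤ 2) = Σ_{j=0}^{2} e^(−μ) μ^j/j! ≈ 0.5387.

0.5387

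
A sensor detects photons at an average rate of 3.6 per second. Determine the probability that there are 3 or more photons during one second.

0.6973

With mean μ = 3.6 per second,
P(N ≥ 3) = 1 − P(N ≤ 2) = 1 − Σ_{j=0}^{2} e^(−μ) μ^j/j! ≈ 0.6973.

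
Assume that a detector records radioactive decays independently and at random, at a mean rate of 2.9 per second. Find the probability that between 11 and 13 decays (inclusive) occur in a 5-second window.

0.2677

Over the interval, μ = 2.9 × 5 = 14.5 (a 5-second window = 5 seconds).
P(11 ≤ N ≤ 13) = Σ_{j=11}^{13} e^(−14.5) · 14.5^j/j! ≈ 0.2677.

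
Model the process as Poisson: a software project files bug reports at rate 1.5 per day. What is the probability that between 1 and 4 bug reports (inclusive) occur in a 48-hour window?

Over the interval, μ = 1.5 × 2 = 3 (a 48-hour window = 2 days).
P(1 ≤ N ≤ 4) = Σ_{j=1}^{4} e^(−3) · 3^j/j! ≈ 0.7655.

0.7655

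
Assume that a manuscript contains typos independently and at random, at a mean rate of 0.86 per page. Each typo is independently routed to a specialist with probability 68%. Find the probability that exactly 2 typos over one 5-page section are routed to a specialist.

Thinning: the typos that are routed to a specialist themselves form a Poisson process with rate 0.68 × 0.86 = 0.5848 per page.
Over the interval, μ = 0.5848 × 5 = 2.924 (a 5-page section = 5 pages).
P(N = 2) = e^(−2.924) · 2.924^2/2! ≈ 0.2296.

0.2296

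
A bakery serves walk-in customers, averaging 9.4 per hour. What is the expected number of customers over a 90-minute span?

E[N] = λt = 9.4 × 1.5 = 14.1 (a 90-minute span = 1.5 hours).

14.1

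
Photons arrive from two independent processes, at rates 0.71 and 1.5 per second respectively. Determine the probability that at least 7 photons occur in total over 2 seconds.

0.1588

Independent Poisson processes superpose: combined rate λ = 0.71 + 1.5 = 2.21 per second.
Over the interval, μ = 2.21 × 2 = 4.42 (2 seconds).
P(N ≥ 7) = 1 − P(N ≤ 6) ≈ 0.1588.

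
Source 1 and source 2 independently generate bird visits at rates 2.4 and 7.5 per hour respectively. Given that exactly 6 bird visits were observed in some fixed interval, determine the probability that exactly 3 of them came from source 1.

0.1239

Given the total, each event is independently from source 1 with probability p = λ_1/(λ_1+λ_2) = 2.4/9.9 ≈ 0.2424.
So K ~ Binomial(6, 2.4/9.9): P(K = 3) = C(6,3) · (2.4/9.9)^3 · (7.5/9.9)^3 ≈ 0.1239.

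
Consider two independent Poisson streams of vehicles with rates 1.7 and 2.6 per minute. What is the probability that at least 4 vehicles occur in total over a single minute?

0.6228

Independent Poisson processes superpose: combined rate λ = 1.7 + 2.6 = 4.3 per minute.
So μ = 4.3.
P(N ≥ 4) = 1 − P(N ≤ 3) ≈ 0.6228.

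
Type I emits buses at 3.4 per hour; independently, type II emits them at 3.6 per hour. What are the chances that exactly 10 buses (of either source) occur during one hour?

Independent Poisson processes superpose: combined rate λ = 3.4 + 3.6 = 7 per hour.
So μ = 7.
P(N = 10) = e^(−7) · 7^10/10! ≈ 0.0710.

0.0710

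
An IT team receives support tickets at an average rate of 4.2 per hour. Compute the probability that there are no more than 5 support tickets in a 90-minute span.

0.3988

Over the interval, μ = 4.2 × 1.5 = 6.3 (a 90-minute span = 1.5 hours).
P(N ≤ 5) = Σ_{j=0}^{5} e^(−μ) μ^j/j! ≈ 0.3988.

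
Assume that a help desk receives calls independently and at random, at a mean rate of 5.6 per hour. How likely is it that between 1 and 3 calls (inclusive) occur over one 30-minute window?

0.6311

Over the interval, μ = 5.6 × 0.5 = 2.8 (a 30-minute window = 0.5 hours).
P(1 ≤ N ≤ 3) = Σ_{j=1}^{3} e^(−2.8) · 2.8^j/j! ≈ 0.6311.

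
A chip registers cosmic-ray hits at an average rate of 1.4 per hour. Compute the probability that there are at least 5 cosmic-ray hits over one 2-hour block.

Over the interval, μ = 1.4 × 2 = 2.8 (a 2-hour block = 2 hours).
P(N ≥ 5) = 1 − P(N ≤ 4) = 1 − Σ_{j=0}^{4} e^(−μ) μ^j/j! ≈ 0.1523.

0.1523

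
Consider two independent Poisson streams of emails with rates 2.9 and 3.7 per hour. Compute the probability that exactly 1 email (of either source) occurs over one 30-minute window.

0.1217

Independent Poisson processes superpose: combined rate λ = 2.9 + 3.7 = 6.6 per hour.
Over the interval, μ = 6.6 × 0.5 = 3.3 (a 30-minute window = 0.5 hours).
P(N = 1) = e^(−3.3) · 3.3^1/1! ≈ 0.1217.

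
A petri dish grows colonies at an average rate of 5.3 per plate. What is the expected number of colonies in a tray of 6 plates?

E[N] = λt = 5.3 × 6 = 31.8 (a tray of 6 plates = 6 plates).

31.8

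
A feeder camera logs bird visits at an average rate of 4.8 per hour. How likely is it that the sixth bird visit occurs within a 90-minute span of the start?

0.7241

Over the interval, μ = 4.8 × 1.5 = 7.2 (a 90-minute span = 1.5 hours).
The sixth arrival falls in the interval iff at least 6 events occur there: P(S_6 ≤ t) = P(N ≥ 6) = 1 − P(N ≤ 5) ≈ 0.7241.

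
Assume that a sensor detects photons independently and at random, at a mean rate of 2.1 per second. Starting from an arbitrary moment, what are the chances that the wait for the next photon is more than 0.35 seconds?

The wait for the next event is exponential with rate λ = 2.1 per second.
P(T > 0.35) = e^(−λt) = e^(−2.1 × 0.35) = e^(−0.735) ≈ 0.4795.

0.4795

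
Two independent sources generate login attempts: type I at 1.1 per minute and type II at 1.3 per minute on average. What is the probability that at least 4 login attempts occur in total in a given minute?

0.2213

Independent Poisson processes superpose: combined rate λ = 1.1 + 1.3 = 2.4 per minute.
So μ = 2.4.
P(N ≥ 4) = 1 − P(N ≤ 3) ≈ 0.2213.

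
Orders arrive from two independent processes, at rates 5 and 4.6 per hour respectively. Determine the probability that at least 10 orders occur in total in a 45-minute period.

0.1904

Independent Poisson processes superpose: combined rate λ = 5 + 4.6 = 9.6 per hour.
Over the interval, μ = 9.6 × 0.75 = 7.2 (a 45-minute period = 0.75 hours).
P(N ≥ 10) = 1 − P(N ≤ 9) ≈ 0.1904.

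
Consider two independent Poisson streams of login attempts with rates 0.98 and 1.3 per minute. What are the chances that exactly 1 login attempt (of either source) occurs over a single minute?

0.2332

Independent Poisson processes superpose: combined rate λ = 0.98 + 1.3 = 2.28 per minute.
So μ = 2.28.
P(N = 1) = e^(−2.28) · 2.28^1/1! ≈ 0.2332.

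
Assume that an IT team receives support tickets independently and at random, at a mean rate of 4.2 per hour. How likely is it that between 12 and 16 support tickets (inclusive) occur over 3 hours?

Over the interval, μ = 4.2 × 3 = 12.6 (3 hours).
P(12 ≤ N ≤ 16) = Σ_{j=12}^{16} e^(−12.6) · 12.6^j/j! ≈ 0.4679.

0.4679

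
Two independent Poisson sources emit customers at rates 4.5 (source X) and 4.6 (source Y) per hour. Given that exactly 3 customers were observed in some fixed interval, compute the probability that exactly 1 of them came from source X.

Given the total, each event is independently from source X with probability p = λ_X/(λ_X+λ_Y) = 4.5/9.1 ≈ 0.4945.
So K ~ Binomial(3, 4.5/9.1): P(K = 1) = C(3,1) · (4.5/9.1)^1 · (4.6/9.1)^2 ≈ 0.3791.

0.3791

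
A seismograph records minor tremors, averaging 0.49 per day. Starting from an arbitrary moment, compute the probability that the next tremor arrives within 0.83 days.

0.3342

Inter-arrival times are exponential with rate λ = 0.49 per day.
P(T ≤ 0.83) = 1 − e^(−λt) = 1 − e^(−0.49 × 0.83) = 1 − e^(−0.4067) ≈ 0.3342.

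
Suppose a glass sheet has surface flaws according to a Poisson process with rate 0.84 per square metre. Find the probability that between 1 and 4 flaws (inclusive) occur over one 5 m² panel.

Over the interval, μ = 0.84 × 5 = 4.2 (a 5 m² panel = 5 square metres).
P(1 ≤ N ≤ 4) = Σ_{j=1}^{4} e^(−4.2) · 4.2^j/j! ≈ 0.5748.

0.5748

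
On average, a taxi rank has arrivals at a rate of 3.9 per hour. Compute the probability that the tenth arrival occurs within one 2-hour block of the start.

0.2589

Over the interval, μ = 3.9 × 2 = 7.8 (a 2-hour block = 2 hours).
The tenth arrival falls in the interval iff at least 10 events occur there: P(S_10 ≤ t) = P(N ≥ 10) = 1 − P(N ≤ 9) ≈ 0.2589.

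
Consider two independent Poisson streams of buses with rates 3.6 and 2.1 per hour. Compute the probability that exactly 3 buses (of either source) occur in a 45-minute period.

Independent Poisson processes superpose: combined rate λ = 3.6 + 2.1 = 5.7 per hour.
Over the interval, μ = 5.7 × 0.75 = 4.275 (a 45-minute period = 0.75 hours).
P(N = 3) = e^(−4.275) · 4.275^3/3! ≈ 0.1812.

0.1812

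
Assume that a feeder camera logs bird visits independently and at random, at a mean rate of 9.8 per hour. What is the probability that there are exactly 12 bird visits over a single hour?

0.0908

With mean μ = 9.8 per hour,
P(N = 12) = e^(−μ) μ^12/12! = e^(−9.8) · 9.8^12/479001600 ≈ 0.0908.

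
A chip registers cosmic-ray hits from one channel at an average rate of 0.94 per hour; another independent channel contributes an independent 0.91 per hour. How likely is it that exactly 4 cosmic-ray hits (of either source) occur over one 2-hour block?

Independent Poisson processes superpose: combined rate λ = 0.94 + 0.91 = 1.85 per hour.
Over the interval, μ = 1.85 × 2 = 3.7 (a 2-hour block = 2 hours).
P(N = 4) = e^(−3.7) · 3.7^4/4! ≈ 0.1931.

0.1931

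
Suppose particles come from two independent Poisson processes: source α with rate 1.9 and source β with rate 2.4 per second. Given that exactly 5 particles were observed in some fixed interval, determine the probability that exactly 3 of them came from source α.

Given the total, each event is independently from source α with probability p = λ_α/(λ_α+λ_β) = 1.9/4.3 ≈ 0.4419.
So K ~ Binomial(5, 1.9/4.3): P(K = 3) = C(5,3) · (1.9/4.3)^3 · (2.4/4.3)^2 ≈ 0.2687.

0.2687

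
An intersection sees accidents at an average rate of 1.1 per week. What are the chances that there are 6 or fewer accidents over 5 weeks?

0.6860

Over the interval, μ = 1.1 × 5 = 5.5 (5 weeks).
P(N ≤ 6) = Σ_{j=0}^{6} e^(−μ) μ^j/j! ≈ 0.6860.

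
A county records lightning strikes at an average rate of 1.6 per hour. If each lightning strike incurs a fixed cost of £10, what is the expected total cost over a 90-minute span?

E[N] = 1.6 × 1.5 = 2.4 (a 90-minute span = 1.5 hours); E[cost] = 2.4 × £10 = £24.

£24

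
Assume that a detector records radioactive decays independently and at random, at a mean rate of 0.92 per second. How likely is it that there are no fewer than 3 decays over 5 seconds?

0.8374

Over the interval, μ = 0.92 × 5 = 4.6 (5 seconds).
P(N ≥ 3) = 1 − P(N ≤ 2) = 1 − Σ_{j=0}^{2} e^(−μ) μ^j/j! ≈ 0.8374.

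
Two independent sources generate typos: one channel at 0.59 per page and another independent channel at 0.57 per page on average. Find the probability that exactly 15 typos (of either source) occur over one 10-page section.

Independent Poisson processes superpose: combined rate λ = 0.59 + 0.57 = 1.16 per page.
Over the interval, μ = 1.16 × 10 = 11.6 (a 10-page section = 10 pages).
P(N = 15) = e^(−11.6) · 11.6^15/15! ≈ 0.0649.

0.0649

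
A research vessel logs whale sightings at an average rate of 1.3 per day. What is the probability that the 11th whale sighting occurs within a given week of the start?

Over the interval, μ = 1.3 × 7 = 9.1 (a week = 7 days).
The 11th arrival falls in the interval iff at least 11 events occur there: P(S_11 ≤ t) = P(N ≥ 11) = 1 − P(N ≤ 10) ≈ 0.3059.

0.3059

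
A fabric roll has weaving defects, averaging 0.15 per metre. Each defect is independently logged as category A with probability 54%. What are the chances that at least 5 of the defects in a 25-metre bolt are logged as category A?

0.0549

Thinning: the defects that are logged as category A themselves form a Poisson process with rate 0.54 × 0.15 = 0.081 per metre.
Over the interval, μ = 0.081 × 25 = 2.025 (a 25-metre bolt = 25 metres).
P(N ≥ 5) = 1 − P(N ≤ 4) ≈ 0.0549.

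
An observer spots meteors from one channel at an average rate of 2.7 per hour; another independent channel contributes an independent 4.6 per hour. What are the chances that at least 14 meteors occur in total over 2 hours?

Independent Poisson processes superpose: combined rate λ = 2.7 + 4.6 = 7.3 per hour.
Over the interval, μ = 7.3 × 2 = 14.6 (2 hours).
P(N ≥ 14) = 1 − P(N ≤ 13) ≈ 0.5976.

0.5976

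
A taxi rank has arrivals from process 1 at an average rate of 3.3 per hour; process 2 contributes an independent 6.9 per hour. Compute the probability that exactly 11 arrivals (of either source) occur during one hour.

0.1158

Independent Poisson processes superpose: combined rate λ = 3.3 + 6.9 = 10.2 per hour.
So μ = 10.2.
P(N = 11) = e^(−10.2) · 10.2^11/11! ≈ 0.1158.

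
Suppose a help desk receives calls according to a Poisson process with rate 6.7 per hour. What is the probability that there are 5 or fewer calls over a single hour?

With mean μ = 6.7 per hour,
P(N ≤ 5) = Σ_{j=0}^{5} e^(−μ) μ^j/j! ≈ 0.3406.

0.3406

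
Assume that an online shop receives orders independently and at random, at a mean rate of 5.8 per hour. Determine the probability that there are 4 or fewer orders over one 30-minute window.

0.8318

Over the interval, μ = 5.8 × 0.5 = 2.9 (a 30-minute window = 0.5 hours).
P(N ≤ 4) = Σ_{j=0}^{4} e^(−μ) μ^j/j! ≈ 0.8318.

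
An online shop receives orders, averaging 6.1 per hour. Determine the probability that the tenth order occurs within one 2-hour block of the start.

0.7746

Over the interval, μ = 6.1 × 2 = 12.2 (a 2-hour block = 2 hours).
The tenth arrival falls in the interval iff at least 10 events occur there: P(S_10 ≤ t) = P(N ≥ 10) = 1 − P(N ≤ 9) ≈ 0.7746.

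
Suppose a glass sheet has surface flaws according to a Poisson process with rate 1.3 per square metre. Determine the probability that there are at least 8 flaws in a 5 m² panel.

0.3272

Over the interval, μ = 1.3 × 5 = 6.5 (a 5 m² panel = 5 square metres).
P(N ≥ 8) = 1 − P(N ≤ 7) = 1 − Σ_{j=0}^{7} e^(−μ) μ^j/j! ≈ 0.3272.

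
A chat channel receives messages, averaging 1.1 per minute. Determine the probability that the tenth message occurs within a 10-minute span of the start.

Over the interval, μ = 1.1 × 10 = 11 (a 10-minute span = 10 minutes).
The tenth arrival falls in the interval iff at least 10 events occur there: P(S_10 ≤ t) = P(N ≥ 10) = 1 − P(N ≤ 9) ≈ 0.6595.

0.6595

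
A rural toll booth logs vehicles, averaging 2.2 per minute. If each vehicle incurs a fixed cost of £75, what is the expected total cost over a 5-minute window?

E[N] = 2.2 × 5 = 11 (a 5-minute window = 5 minutes); E[cost] = 11 × £75 = £825.

£825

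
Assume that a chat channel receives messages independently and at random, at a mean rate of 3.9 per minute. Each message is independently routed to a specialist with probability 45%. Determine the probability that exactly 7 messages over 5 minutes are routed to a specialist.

Thinning: the messages that are routed to a specialist themselves form a Poisson process with rate 0.45 × 3.9 = 1.755 per minute.
Over the interval, μ = 1.755 × 5 = 8.775 (5 minutes).
P(N = 7) = e^(−8.775) · 8.775^7/7! ≈ 0.1228.

0.1228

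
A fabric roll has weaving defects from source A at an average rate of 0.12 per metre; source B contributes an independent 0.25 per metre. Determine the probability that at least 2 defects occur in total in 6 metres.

Independent Poisson processes superpose: combined rate λ = 0.12 + 0.25 = 0.37 per metre.
Over the interval, μ = 0.37 × 6 = 2.22 (6 metres).
P(N ≥ 2) = 1 − P(N ≤ 1) ≈ 0.6503.

0.6503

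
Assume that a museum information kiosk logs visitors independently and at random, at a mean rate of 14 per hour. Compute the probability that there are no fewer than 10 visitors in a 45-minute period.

Over the interval, μ = 14 × 0.75 = 10.5 (a 45-minute period = 0.75 hours).
P(N ≥ 10) = 1 − P(N ≤ 9) = 1 − Σ_{j=0}^{9} e^(−μ) μ^j/j! ≈ 0.6029.

0.6029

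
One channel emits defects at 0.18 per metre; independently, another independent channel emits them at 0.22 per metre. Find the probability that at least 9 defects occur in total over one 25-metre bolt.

0.6672

Independent Poisson processes superpose: combined rate λ = 0.18 + 0.22 = 0.4 per metre.
Over the interval, μ = 0.4 × 25 = 10 (a 25-metre bolt = 25 metres).
P(N ≥ 9) = 1 − P(N ≤ 8) ≈ 0.6672.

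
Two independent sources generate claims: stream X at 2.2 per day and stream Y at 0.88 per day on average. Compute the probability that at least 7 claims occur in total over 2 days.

Independent Poisson processes superpose: combined rate λ = 2.2 + 0.88 = 3.08 per day.
Over the interval, μ = 3.08 × 2 = 6.16 (2 days).
P(N ≥ 7) = 1 − P(N ≤ 6) ≈ 0.4194.

0.4194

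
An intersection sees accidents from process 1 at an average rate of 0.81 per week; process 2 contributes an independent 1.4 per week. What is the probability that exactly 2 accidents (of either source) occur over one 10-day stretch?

0.2120

Independent Poisson processes superpose: combined rate λ = 0.81 + 1.4 = 2.21 per week.
Over the interval, μ = 2.21 × 10/7 ≈ 3.15714 (a 10-day stretch = 10/7 weeks).
P(N = 2) = e^(−3.15714) · 3.15714^2/2! ≈ 0.2120.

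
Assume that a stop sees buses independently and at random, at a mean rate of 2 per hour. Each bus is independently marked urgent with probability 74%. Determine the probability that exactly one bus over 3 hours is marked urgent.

Thinning: the buses that are marked urgent themselves form a Poisson process with rate 0.74 × 2 = 1.48 per hour.
Over the interval, μ = 1.48 × 3 = 4.44 (3 hours).
P(N = 1) = e^(−4.44) · 4.44^1/1! ≈ 0.0524.

0.0524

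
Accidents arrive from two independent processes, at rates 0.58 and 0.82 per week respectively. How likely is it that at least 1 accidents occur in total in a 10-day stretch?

Independent Poisson processes superpose: combined rate λ = 0.58 + 0.82 = 1.4 per week.
Over the interval, μ = 1.4 × 10/7 = 2 (a 10-day stretch = 10/7 weeks).
P(N ≥ 1) = 1 − P(N ≤ 0) ≈ 0.8647.

0.8647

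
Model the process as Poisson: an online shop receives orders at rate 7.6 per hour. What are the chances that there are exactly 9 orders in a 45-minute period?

0.0586

Over the interval, μ = 7.6 × 0.75 = 5.7 (a 45-minute period = 0.75 hours).
P(N = 9) = e^(−μ) μ^9/9! = e^(−5.7) · 5.7^9/362880 ≈ 0.0586.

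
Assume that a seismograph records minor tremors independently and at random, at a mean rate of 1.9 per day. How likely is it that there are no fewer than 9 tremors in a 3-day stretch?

0.1234

Over the interval, μ = 1.9 × 3 = 5.7 (a 3-day stretch = 3 days).
P(N ≥ 9) = 1 − P(N ≤ 8) = 1 − Σ_{j=0}^{8} e^(−μ) μ^j/j! ≈ 0.1234.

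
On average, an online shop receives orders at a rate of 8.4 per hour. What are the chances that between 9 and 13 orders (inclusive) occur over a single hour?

0.4155

With mean μ = 8.4 per hour,
P(9 ≤ N ≤ 13) = Σ_{j=9}^{13} e^(−8.4) · 8.4^j/j! ≈ 0.4155.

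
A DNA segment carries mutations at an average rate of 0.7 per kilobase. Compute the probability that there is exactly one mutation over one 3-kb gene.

Over the interval, μ = 0.7 × 3 = 2.1 (a 3-kb gene = 3 kilobases).
P(N = 1) = e^(−μ) μ^1/1! = e^(−2.1) · 2.1^1/1 ≈ 0.2572.

0.2572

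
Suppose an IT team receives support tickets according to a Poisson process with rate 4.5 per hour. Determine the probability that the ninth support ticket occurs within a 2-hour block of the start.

Over the interval, μ = 4.5 × 2 = 9 (a 2-hour block = 2 hours).
The ninth arrival falls in the interval iff at least 9 events occur there: P(S_9 ≤ t) = P(N ≥ 9) = 1 − P(N ≤ 8) ≈ 0.5443.

0.5443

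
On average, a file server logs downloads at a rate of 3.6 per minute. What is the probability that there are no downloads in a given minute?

0.0273

With mean μ = 3.6 per minute,
P(N = 0) = e^(−μ) μ^0/0! = e^(−3.6) · 3.6^0/1 ≈ 0.0273.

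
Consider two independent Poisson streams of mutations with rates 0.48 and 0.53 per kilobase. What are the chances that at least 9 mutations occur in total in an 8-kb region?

0.4186

Independent Poisson processes superpose: combined rate λ = 0.48 + 0.53 = 1.01 per kilobase.
Over the interval, μ = 1.01 × 8 = 8.08 (an 8-kb region = 8 kilobases).
P(N ≥ 9) = 1 − P(N ≤ 8) ≈ 0.4186.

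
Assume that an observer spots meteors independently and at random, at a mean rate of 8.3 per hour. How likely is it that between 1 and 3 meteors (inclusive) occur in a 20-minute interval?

0.6365

Over the interval, μ = 8.3 × 1/3 ≈ 2.76667 (a 20-minute interval = 1/3 hours).
P(1 ≤ N ≤ 3) = Σ_{j=1}^{3} e^(−2.76667) · 2.76667^j/j! ≈ 0.6365.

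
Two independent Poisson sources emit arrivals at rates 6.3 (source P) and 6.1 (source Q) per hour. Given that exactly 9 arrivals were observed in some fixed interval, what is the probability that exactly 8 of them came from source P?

Given the total, each event is independently from source P with probability p = λ_P/(λ_P+λ_Q) = 6.3/12.4 ≈ 0.5081.
So K ~ Binomial(9, 6.3/12.4): P(K = 8) = C(9,8) · (6.3/12.4)^8 · (6.1/12.4)^1 ≈ 0.0197.

0.0197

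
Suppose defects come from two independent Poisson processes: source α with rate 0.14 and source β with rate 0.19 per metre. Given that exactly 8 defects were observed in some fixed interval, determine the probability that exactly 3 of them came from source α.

0.2705

Given the total, each event is independently from source α with probability p = λ_α/(λ_α+λ_β) = 0.14/0.33 ≈ 0.4242.
So K ~ Binomial(8, 0.14/0.33): P(K = 3) = C(8,3) · (0.14/0.33)^3 · (0.19/0.33)^5 ≈ 0.2705.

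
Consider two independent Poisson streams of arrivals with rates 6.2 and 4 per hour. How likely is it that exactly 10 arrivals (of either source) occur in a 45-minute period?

Independent Poisson processes superpose: combined rate λ = 6.2 + 4 = 10.2 per hour.
Over the interval, μ = 10.2 × 0.75 = 7.65 (a 45-minute period = 0.75 hours).
P(N = 10) = e^(−7.65) · 7.65^10/10! ≈ 0.0901.

0.0901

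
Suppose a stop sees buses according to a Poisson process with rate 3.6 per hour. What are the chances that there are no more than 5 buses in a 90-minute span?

Over the interval, μ = 3.6 × 1.5 = 5.4 (a 90-minute span = 1.5 hours).
P(N ≤ 5) = Σ_{j=0}^{5} e^(−μ) μ^j/j! ≈ 0.5461.

0.5461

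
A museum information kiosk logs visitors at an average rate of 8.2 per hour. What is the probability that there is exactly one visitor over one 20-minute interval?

0.1777

Over the interval, μ = 8.2 × 1/3 ≈ 2.73333 (a 20-minute interval = 1/3 hours).
P(N = 1) = e^(−μ) μ^1/1! = e^(−2.73333) · 2.73333^1/1 ≈ 0.1777.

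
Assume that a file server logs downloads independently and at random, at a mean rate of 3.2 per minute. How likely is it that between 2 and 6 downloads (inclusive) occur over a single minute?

0.7842

With mean μ = 3.2 per minute,
P(2 ≤ N ≤ 6) = Σ_{j=2}^{6} e^(−3.2) · 3.2^j/j! ≈ 0.7842.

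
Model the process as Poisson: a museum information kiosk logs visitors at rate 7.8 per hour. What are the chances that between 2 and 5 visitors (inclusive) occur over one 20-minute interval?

Over the interval, μ = 7.8 × 1/3 = 2.6 (a 20-minute interval = 1/3 hours).
P(2 ≤ N ≤ 5) = Σ_{j=2}^{5} e^(−2.6) · 2.6^j/j! ≈ 0.6836.

0.6836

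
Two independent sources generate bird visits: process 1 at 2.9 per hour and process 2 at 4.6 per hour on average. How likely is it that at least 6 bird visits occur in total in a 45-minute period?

0.4924

Independent Poisson processes superpose: combined rate λ = 2.9 + 4.6 = 7.5 per hour.
Over the interval, μ = 7.5 × 0.75 = 5.625 (a 45-minute period = 0.75 hours).
P(N ≥ 6) = 1 − P(N ≤ 5) ≈ 0.4924.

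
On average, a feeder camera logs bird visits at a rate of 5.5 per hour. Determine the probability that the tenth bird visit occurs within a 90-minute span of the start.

Over the interval, μ = 5.5 × 1.5 = 8.25 (a 90-minute span = 1.5 hours).
The tenth arrival falls in the interval iff at least 10 events occur there: P(S_10 ≤ t) = P(N ≥ 10) = 1 − P(N ≤ 9) ≈ 0.3148.

0.3148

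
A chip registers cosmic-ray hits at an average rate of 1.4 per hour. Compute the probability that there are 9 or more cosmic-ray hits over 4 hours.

Over the interval, μ = 1.4 × 4 = 5.6 (4 hours).
P(N ≥ 9) = 1 − P(N ≤ 8) = 1 − Σ_{j=0}^{8} e^(−μ) μ^j/j! ≈ 0.1143.

0.1143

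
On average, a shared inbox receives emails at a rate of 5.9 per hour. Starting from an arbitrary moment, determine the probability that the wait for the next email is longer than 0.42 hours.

The wait for the next event is exponential with rate λ = 5.9 per hour.
P(T > 0.42) = e^(−λt) = e^(−5.9 × 0.42) = e^(−2.478) ≈ 0.0839.

0.0839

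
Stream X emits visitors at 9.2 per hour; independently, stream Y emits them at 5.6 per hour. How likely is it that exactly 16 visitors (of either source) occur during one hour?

0.0946

Independent Poisson processes superpose: combined rate λ = 9.2 + 5.6 = 14.8 per hour.
So μ = 14.8.
P(N = 16) = e^(−14.8) · 14.8^16/16! ≈ 0.0946.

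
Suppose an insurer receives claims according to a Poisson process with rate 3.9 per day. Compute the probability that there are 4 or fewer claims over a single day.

With mean μ = 3.9 per day,
P(N ≤ 4) = Σ_{j=0}^{4} e^(−μ) μ^j/j! ≈ 0.6484.

0.6484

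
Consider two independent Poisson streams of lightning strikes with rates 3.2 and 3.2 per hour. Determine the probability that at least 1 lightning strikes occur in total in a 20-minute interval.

Independent Poisson processes superpose: combined rate λ = 3.2 + 3.2 = 6.4 per hour.
Over the interval, μ = 6.4 × 1/3 ≈ 2.13333 (a 20-minute interval = 1/3 hours).
P(N ≥ 1) = 1 − P(N ≤ 0) ≈ 0.8816.

0.8816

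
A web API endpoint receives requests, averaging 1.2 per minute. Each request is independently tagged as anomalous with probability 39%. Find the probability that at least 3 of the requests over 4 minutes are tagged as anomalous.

0.2887

Thinning: the requests that are tagged as anomalous themselves form a Poisson process with rate 0.39 × 1.2 = 0.468 per minute.
Over the interval, μ = 0.468 × 4 = 1.872 (4 minutes).
P(N ≥ 3) = 1 − P(N ≤ 2) ≈ 0.2887.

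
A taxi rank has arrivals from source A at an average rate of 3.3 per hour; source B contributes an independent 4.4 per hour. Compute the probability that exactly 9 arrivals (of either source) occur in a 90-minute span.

0.0971

Independent Poisson processes superpose: combined rate λ = 3.3 + 4.4 = 7.7 per hour.
Over the interval, μ = 7.7 × 1.5 = 11.55 (a 90-minute span = 1.5 hours).
P(N = 9) = e^(−11.55) · 11.55^9/9! ≈ 0.0971.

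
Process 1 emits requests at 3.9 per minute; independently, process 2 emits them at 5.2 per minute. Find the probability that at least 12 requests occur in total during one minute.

Independent Poisson processes superpose: combined rate λ = 3.9 + 5.2 = 9.1 per minute.
So μ = 9.1.
P(N ≥ 12) = 1 − P(N ≤ 11) ≈ 0.2068.

0.2068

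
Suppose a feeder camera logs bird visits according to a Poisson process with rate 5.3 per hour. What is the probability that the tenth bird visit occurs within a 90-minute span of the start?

Over the interval, μ = 5.3 × 1.5 = 7.95 (a 90-minute span = 1.5 hours).
The tenth arrival falls in the interval iff at least 10 events occur there: P(S_10 ≤ t) = P(N ≥ 10) = 1 − P(N ≤ 9) ≈ 0.2772.

0.2772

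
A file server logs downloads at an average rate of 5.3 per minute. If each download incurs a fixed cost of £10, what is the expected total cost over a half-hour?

E[N] = 5.3 × 30 = 159 (a half-hour = 30 minutes); E[cost] = 159 × £10 = £1590.

£1590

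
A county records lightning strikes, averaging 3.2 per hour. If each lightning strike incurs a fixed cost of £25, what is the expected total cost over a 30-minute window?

£40

E[N] = 3.2 × 0.5 = 1.6 (a 30-minute window = 0.5 hours); E[cost] = 1.6 × £25 = £40.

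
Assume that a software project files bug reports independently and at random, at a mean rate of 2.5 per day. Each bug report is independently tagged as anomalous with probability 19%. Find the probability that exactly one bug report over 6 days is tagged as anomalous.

Thinning: the bug reports that are tagged as anomalous themselves form a Poisson process with rate 0.19 × 2.5 = 0.475 per day.
Over the interval, μ = 0.475 × 6 = 2.85 (6 days).
P(N = 1) = e^(−2.85) · 2.85^1/1! ≈ 0.1649.

0.1649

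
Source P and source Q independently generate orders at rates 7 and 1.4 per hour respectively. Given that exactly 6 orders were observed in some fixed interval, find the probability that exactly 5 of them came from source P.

0.4019

Given the total, each event is independently from source P with probability p = λ_P/(λ_P+λ_Q) = 7/8.4 ≈ 0.8333.
So K ~ Binomial(6, 7/8.4): P(K = 5) = C(6,5) · (7/8.4)^5 · (1.4/8.4)^1 ≈ 0.4019.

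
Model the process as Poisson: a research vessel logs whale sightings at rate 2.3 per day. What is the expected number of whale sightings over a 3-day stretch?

6.9

E[N] = λt = 2.3 × 3 = 6.9 (a 3-day stretch = 3 days).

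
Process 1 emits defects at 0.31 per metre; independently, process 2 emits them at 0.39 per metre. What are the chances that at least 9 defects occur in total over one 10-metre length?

0.2709

Independent Poisson processes superpose: combined rate λ = 0.31 + 0.39 = 0.7 per metre.
Over the interval, μ = 0.7 × 10 = 7 (a 10-metre length = 10 metres).
P(N ≥ 9) = 1 − P(N ≤ 8) ≈ 0.2709.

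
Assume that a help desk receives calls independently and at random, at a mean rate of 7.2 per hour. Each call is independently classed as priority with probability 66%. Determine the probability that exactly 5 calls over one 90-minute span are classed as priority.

0.1230

Thinning: the calls that are classed as priority themselves form a Poisson process with rate 0.66 × 7.2 = 4.752 per hour.
Over the interval, μ = 4.752 × 1.5 = 7.128 (a 90-minute span = 1.5 hours).
P(N = 5) = e^(−7.128) · 7.128^5/5! ≈ 0.1230.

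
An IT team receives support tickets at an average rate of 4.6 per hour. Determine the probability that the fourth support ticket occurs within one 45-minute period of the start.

0.4525

Over the interval, μ = 4.6 × 0.75 = 3.45 (a 45-minute period = 0.75 hours).
The fourth arrival falls in the interval iff at least 4 events occur there: P(S_4 ≤ t) = P(N ≥ 4) = 1 − P(N ≤ 3) ≈ 0.4525.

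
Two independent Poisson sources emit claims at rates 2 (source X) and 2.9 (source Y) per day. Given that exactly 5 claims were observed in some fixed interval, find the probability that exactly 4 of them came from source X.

Given the total, each event is independently from source X with probability p = λ_X/(λ_X+λ_Y) = 2/4.9 ≈ 0.4082.
So K ~ Binomial(5, 2/4.9): P(K = 4) = C(5,4) · (2/4.9)^4 · (2.9/4.9)^1 ≈ 0.0821.

0.0821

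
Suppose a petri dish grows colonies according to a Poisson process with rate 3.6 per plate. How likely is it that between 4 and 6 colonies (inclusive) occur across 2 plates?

0.3484

Over the interval, μ = 3.6 × 2 = 7.2 (2 plates).
P(4 ≤ N ≤ 6) = Σ_{j=4}^{6} e^(−7.2) · 7.2^j/j! ≈ 0.3484.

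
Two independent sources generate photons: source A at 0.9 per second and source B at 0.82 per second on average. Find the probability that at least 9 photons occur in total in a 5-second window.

Independent Poisson processes superpose: combined rate λ = 0.9 + 0.82 = 1.72 per second.
Over the interval, μ = 1.72 × 5 = 8.6 (a 5-second window = 5 seconds).
P(N ≥ 9) = 1 − P(N ≤ 8) ≈ 0.4906.

0.4906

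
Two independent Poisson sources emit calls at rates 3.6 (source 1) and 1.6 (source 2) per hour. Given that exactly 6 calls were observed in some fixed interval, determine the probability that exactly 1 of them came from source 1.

0.0115

Given the total, each event is independently from source 1 with probability p = λ_1/(λ_1+λ_2) = 3.6/5.2 ≈ 0.6923.
So K ~ Binomial(6, 3.6/5.2): P(K = 1) = C(6,1) · (3.6/5.2)^1 · (1.6/5.2)^5 ≈ 0.0115.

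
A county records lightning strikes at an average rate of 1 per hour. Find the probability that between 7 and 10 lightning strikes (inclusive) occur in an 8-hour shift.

Over the interval, μ = 1 × 8 = 8 (an 8-hour shift = 8 hours).
P(7 ≤ N ≤ 10) = Σ_{j=7}^{10} e^(−8) · 8^j/j! ≈ 0.5025.

0.5025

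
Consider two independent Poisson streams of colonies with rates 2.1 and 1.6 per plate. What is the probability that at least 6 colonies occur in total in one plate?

0.1699

Independent Poisson processes superpose: combined rate λ = 2.1 + 1.6 = 3.7 per plate.
So μ = 3.7.
P(N ≥ 6) = 1 − P(N ≤ 5) ≈ 0.1699.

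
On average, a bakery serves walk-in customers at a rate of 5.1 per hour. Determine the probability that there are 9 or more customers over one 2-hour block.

0.6892

Over the interval, μ = 5.1 × 2 = 10.2 (a 2-hour block = 2 hours).
P(N ≥ 9) = 1 − P(N ≤ 8) = 1 − Σ_{j=0}^{8} e^(−μ) μ^j/j! ≈ 0.6892.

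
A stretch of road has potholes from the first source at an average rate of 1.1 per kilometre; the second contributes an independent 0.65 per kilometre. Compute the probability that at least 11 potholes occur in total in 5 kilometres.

0.2648

Independent Poisson processes superpose: combined rate λ = 1.1 + 0.65 = 1.75 per kilometre.
Over the interval, μ = 1.75 × 5 = 8.75 (5 kilometres).
P(N ≥ 11) = 1 − P(N ≤ 10) ≈ 0.2648.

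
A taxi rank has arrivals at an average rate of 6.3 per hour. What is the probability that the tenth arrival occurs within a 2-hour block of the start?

0.8061

Over the interval, μ = 6.3 × 2 = 12.6 (a 2-hour block = 2 hours).
The tenth arrival falls in the interval iff at least 10 events occur there: P(S_10 ≤ t) = P(N ≥ 10) = 1 − P(N ≤ 9) ≈ 0.8061.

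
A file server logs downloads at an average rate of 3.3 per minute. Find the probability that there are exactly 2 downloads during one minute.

0.2008

With mean μ = 3.3 per minute,
P(N = 2) = e^(−μ) μ^2/2! = e^(−3.3) · 3.3^2/2 ≈ 0.2008.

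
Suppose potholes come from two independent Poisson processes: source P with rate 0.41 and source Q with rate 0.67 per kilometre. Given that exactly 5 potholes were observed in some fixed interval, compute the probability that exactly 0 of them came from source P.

Given the total, each event is independently from source P with probability p = λ_P/(λ_P+λ_Q) = 0.41/1.08 ≈ 0.3796.
So K ~ Binomial(5, 0.41/1.08): P(K = 0) = C(5,0) · (0.41/1.08)^0 · (0.67/1.08)^5 ≈ 0.0919.

0.0919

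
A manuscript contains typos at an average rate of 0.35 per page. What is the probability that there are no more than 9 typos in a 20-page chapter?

Over the interval, μ = 0.35 × 20 = 7 (a 20-page chapter = 20 pages).
P(N ≤ 9) = Σ_{j=0}^{9} e^(−μ) μ^j/j! ≈ 0.8305.

0.8305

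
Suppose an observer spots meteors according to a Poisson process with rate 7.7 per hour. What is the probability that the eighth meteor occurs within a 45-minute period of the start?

0.2257

Over the interval, μ = 7.7 × 0.75 = 5.775 (a 45-minute period = 0.75 hours).
The eighth arrival falls in the interval iff at least 8 events occur there: P(S_8 ≤ t) = P(N ≥ 8) = 1 − P(N ≤ 7) ≈ 0.2257.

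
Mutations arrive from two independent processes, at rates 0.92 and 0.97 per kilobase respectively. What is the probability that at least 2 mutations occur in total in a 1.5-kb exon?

0.7748

Independent Poisson processes superpose: combined rate λ = 0.92 + 0.97 = 1.89 per kilobase.
Over the interval, μ = 1.89 × 1.5 = 2.835 (a 1.5-kb exon = 1.5 kilobases).
P(N ≥ 2) = 1 − P(N ≤ 1) ≈ 0.7748.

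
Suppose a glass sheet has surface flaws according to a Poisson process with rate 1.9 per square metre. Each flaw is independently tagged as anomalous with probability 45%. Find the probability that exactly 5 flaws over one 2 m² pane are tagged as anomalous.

0.0220

Thinning: the flaws that are tagged as anomalous themselves form a Poisson process with rate 0.45 × 1.9 = 0.855 per square metre.
Over the interval, μ = 0.855 × 2 = 1.71 (a 2 m² pane = 2 square metres).
P(N = 5) = e^(−1.71) · 1.71^5/5! ≈ 0.0220.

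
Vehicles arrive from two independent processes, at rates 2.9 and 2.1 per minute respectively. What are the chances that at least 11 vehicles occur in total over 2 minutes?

Independent Poisson processes superpose: combined rate λ = 2.9 + 2.1 = 5 per minute.
Over the interval, μ = 5 × 2 = 10 (2 minutes).
P(N ≥ 11) = 1 − P(N ≤ 10) ≈ 0.4170.

0.4170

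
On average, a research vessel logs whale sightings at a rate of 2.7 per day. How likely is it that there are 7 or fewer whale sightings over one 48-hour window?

0.8217

Over the interval, μ = 2.7 × 2 = 5.4 (a 48-hour window = 2 days).
P(N ≤ 7) = Σ_{j=0}^{7} e^(−μ) μ^j/j! ≈ 0.8217.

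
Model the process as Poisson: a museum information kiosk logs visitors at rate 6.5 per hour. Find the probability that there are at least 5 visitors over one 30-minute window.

0.2283

Over the interval, μ = 6.5 × 0.5 = 3.25 (a 30-minute window = 0.5 hours).
P(N ≥ 5) = 1 − P(N ≤ 4) = 1 − Σ_{j=0}^{4} e^(−μ) μ^j/j! ≈ 0.2283.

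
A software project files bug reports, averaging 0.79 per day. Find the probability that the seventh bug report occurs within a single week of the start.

Over the interval, μ = 0.79 × 7 = 5.53 (a week = 7 days).
The seventh arrival falls in the interval iff at least 7 events occur there: P(S_7 ≤ t) = P(N ≥ 7) = 1 − P(N ≤ 6) ≈ 0.3187.

0.3187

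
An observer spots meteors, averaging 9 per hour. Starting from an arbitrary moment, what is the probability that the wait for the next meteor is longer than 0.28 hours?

0.0805

The wait for the next event is exponential with rate λ = 9 per hour.
P(T > 0.28) = e^(−λt) = e^(−9 × 0.28) = e^(−2.52) ≈ 0.0805.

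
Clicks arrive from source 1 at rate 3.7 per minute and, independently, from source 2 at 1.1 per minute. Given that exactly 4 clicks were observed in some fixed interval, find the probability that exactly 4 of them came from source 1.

0.3531

Given the total, each event is independently from source 1 with probability p = λ_1/(λ_1+λ_2) = 3.7/4.8 ≈ 0.7708.
So K ~ Binomial(4, 3.7/4.8): P(K = 4) = C(4,4) · (3.7/4.8)^4 · (1.1/4.8)^0 ≈ 0.3531.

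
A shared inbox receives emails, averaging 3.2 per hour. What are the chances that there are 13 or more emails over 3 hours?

0.1721

Over the interval, μ = 3.2 × 3 = 9.6 (3 hours).
P(N ≥ 13) = 1 − P(N ≤ 12) = 1 − Σ_{j=0}^{12} e^(−μ) μ^j/j! ≈ 0.1721.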